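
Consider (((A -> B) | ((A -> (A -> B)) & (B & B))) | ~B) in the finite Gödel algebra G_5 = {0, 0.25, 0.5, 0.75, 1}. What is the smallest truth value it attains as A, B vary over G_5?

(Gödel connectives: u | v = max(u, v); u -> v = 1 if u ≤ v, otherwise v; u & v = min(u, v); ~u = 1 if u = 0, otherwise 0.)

The minimum is attained at A = 0.5, B = 0.25:
  (A -> B): 0.5 > 0.25, so result = 0.25
  (A -> B): 0.5 > 0.25, so result = 0.25
  (A -> (A -> B)): 0.5 > 0.25, so result = 0.25
  (B & B) = min(0.25, 0.25) = 0.25
  ((A -> (A -> B)) & (B & B)) = min(0.25, 0.25) = 0.25
  ((A -> B) | ((A -> (A -> B)) & (B & B))) = max(0.25, 0.25) = 0.25
  ~B: Gödel ¬ of 0.25 = 0 (operand ≠ 0)
  (((A -> B) | ((A -> (A -> B)) & (B & B))) | ~B) = max(0.25, 0) = 0.25
Checking all 25 assignments confirms none give a value below 0.25.

0.25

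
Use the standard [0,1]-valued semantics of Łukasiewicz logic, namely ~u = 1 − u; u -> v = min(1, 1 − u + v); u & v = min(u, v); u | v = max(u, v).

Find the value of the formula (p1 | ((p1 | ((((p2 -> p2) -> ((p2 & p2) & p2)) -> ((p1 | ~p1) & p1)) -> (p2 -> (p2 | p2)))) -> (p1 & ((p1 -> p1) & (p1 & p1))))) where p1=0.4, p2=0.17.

0.40

(p2 -> p2): min(1, 1 − 0.17 + 0.17) = 1
(p2 & p2) = min(0.17, 0.17) = 0.17
((p2 & p2) & p2) = min(0.17, 0.17) = 0.17
((p2 -> p2) -> ((p2 & p2) & p2)): min(1, 1 − 1 + 0.17) = 0.17
~p1: Łukasiewicz ¬ gives 1 − 0.4 = 0.6
(p1 | ~p1) = max(0.4, 0.6) = 0.6
((p1 | ~p1) & p1) = min(0.6, 0.4) = 0.4
(((p2 -> p2) -> ((p2 & p2) & p2)) -> ((p1 | ~p1) & p1)): min(1, 1 − 0.17 + 0.4) = 1
(p2 | p2) = max(0.17, 0.17) = 0.17
(p2 -> (p2 | p2)): min(1, 1 − 0.17 + 0.17) = 1
((((p2 -> p2) -> ((p2 & p2) & p2)) -> ((p1 | ~p1) & p1)) -> (p2 -> (p2 | p2))): min(1, 1 − 1 + 1) = 1
(p1 | ((((p2 -> p2) -> ((p2 & p2) & p2)) -> ((p1 | ~p1) & p1)) -> (p2 -> (p2 | p2)))) = max(0.4, 1) = 1
(p1 -> p1): min(1, 1 − 0.4 + 0.4) = 1
(p1 & p1) = min(0.4, 0.4) = 0.4
((p1 -> p1) & (p1 & p1)) = min(1, 0.4) = 0.4
(p1 & ((p1 -> p1) & (p1 & p1))) = min(0.4, 0.4) = 0.4
((p1 | ((((p2 -> p2) -> ((p2 & p2) & p2)) -> ((p1 | ~p1) & p1)) -> (p2 -> (p2 | p2)))) -> (p1 & ((p1 -> p1) & (p1 & p1)))): min(1, 1 − 1 + 0.4) = 0.4
(p1 | ((p1 | ((((p2 -> p2) -> ((p2 & p2) & p2)) -> ((p1 | ~p1) & p1)) -> (p2 -> (p2 | p2)))) -> (p1 & ((p1 -> p1) & (p1 & p1))))) = max(0.4, 0.4) = 0.4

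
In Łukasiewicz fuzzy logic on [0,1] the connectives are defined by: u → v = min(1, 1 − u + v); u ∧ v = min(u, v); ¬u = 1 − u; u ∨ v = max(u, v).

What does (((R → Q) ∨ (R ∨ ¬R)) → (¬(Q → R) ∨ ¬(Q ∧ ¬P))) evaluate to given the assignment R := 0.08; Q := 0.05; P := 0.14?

(R → Q): min(1, 1 − 0.08 + 0.05) = 0.97
¬R: Łukasiewicz ¬ gives 1 − 0.08 = 0.92
(R ∨ ¬R) = max(0.08, 0.92) = 0.92
((R → Q) ∨ (R ∨ ¬R)) = max(0.97, 0.92) = 0.97
(Q → R): min(1, 1 − 0.05 + 0.08) = 1
¬(Q → R): Łukasiewicz ¬ gives 1 − 1 = 0
¬P: Łukasiewicz ¬ gives 1 − 0.14 = 0.86
(Q ∧ ¬P) = min(0.05, 0.86) = 0.05
¬(Q ∧ ¬P): Łukasiewicz ¬ gives 1 − 0.05 = 0.95
(¬(Q → R) ∨ ¬(Q ∧ ¬P)) = max(0, 0.95) = 0.95
(((R → Q) ∨ (R ∨ ¬R)) → (¬(Q → R) ∨ ¬(Q ∧ ¬P))): min(1, 1 − 0.97 + 0.95) = 0.98

0.98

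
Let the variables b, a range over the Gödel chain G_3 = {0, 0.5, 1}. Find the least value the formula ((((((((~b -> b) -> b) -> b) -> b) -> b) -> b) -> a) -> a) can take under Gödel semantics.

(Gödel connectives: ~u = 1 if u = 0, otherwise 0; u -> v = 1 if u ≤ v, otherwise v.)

The minimum is attained at b = 0.5, a = 0.5:
  ~b: Gödel ¬ of 0.5 = 0 (operand ≠ 0)
  (~b -> b): 0 ≤ 0.5, so result = 1
  ((~b -> b) -> b): 1 > 0.5, so result = 0.5
  (((~b -> b) -> b) -> b): 0.5 ≤ 0.5, so result = 1
  ((((~b -> b) -> b) -> b) -> b): 1 > 0.5, so result = 0.5
  (((((~b -> b) -> b) -> b) -> b) -> b): 0.5 ≤ 0.5, so result = 1
  ((((((~b -> b) -> b) -> b) -> b) -> b) -> b): 1 > 0.5, so result = 0.5
  (((((((~b -> b) -> b) -> b) -> b) -> b) -> b) -> a): 0.5 ≤ 0.5, so result = 1
  ((((((((~b -> b) -> b) -> b) -> b) -> b) -> b) -> a) -> a): 1 > 0.5, so result = 0.5
Checking all 9 assignments confirms none give a value below 0.50.

0.50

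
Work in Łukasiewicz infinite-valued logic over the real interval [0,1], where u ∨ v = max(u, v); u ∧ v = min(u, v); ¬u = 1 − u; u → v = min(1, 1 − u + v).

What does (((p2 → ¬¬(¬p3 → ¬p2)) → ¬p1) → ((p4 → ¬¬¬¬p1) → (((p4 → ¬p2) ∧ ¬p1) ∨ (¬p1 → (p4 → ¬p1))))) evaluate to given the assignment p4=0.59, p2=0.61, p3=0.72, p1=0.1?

¬p3: Łukasiewicz ¬ gives 1 − 0.72 = 0.28
¬p2: Łukasiewicz ¬ gives 1 − 0.61 = 0.39
(¬p3 → ¬p2): min(1, 1 − 0.28 + 0.39) = 1
¬(¬p3 → ¬p2): Łukasiewicz ¬ gives 1 − 1 = 0
¬¬(¬p3 → ¬p2): Łukasiewicz ¬ gives 1 − 0 = 1
(p2 → ¬¬(¬p3 → ¬p2)): min(1, 1 − 0.61 + 1) = 1
¬p1: Łukasiewicz ¬ gives 1 − 0.1 = 0.9
((p2 → ¬¬(¬p3 → ¬p2)) → ¬p1): min(1, 1 − 1 + 0.9) = 0.9
¬p1: Łukasiewicz ¬ gives 1 − 0.1 = 0.9
¬¬p1: Łukasiewicz ¬ gives 1 − 0.9 = 0.1
¬¬¬p1: Łukasiewicz ¬ gives 1 − 0.1 = 0.9
¬¬¬¬p1: Łukasiewicz ¬ gives 1 − 0.9 = 0.1
(p4 → ¬¬¬¬p1): min(1, 1 − 0.59 + 0.1) = 0.51
¬p2: Łukasiewicz ¬ gives 1 − 0.61 = 0.39
(p4 → ¬p2): min(1, 1 − 0.59 + 0.39) = 0.8
¬p1: Łukasiewicz ¬ gives 1 − 0.1 = 0.9
((p4 → ¬p2) ∧ ¬p1) = min(0.8, 0.9) = 0.8
¬p1: Łukasiewicz ¬ gives 1 − 0.1 = 0.9
¬p1: Łukasiewicz ¬ gives 1 − 0.1 = 0.9
(p4 → ¬p1): min(1, 1 − 0.59 + 0.9) = 1
(¬p1 → (p4 → ¬p1)): min(1, 1 − 0.9 + 1) = 1
(((p4 → ¬p2) ∧ ¬p1) ∨ (¬p1 → (p4 → ¬p1))) = max(0.8, 1) = 1
((p4 → ¬¬¬¬p1) → (((p4 → ¬p2) ∧ ¬p1) ∨ (¬p1 → (p4 → ¬p1)))): min(1, 1 − 0.51 + 1) = 1
(((p2 → ¬¬(¬p3 → ¬p2)) → ¬p1) → ((p4 → ¬¬¬¬p1) → (((p4 → ¬p2) ∧ ¬p1) ∨ (¬p1 → (p4 → ¬p1))))): min(1, 1 − 0.9 + 1) = 1

1.00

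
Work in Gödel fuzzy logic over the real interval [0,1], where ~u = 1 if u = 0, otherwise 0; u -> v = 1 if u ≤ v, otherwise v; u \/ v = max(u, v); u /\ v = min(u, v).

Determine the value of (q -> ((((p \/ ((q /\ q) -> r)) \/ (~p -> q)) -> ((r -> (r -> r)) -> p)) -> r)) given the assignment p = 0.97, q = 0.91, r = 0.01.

(q /\ q) = min(0.91, 0.91) = 0.91
((q /\ q) -> r): 0.91 > 0.01, so result = 0.01
(p \/ ((q /\ q) -> r)) = max(0.97, 0.01) = 0.97
~p: Gödel ¬ of 0.97 = 0 (operand ≠ 0)
(~p -> q): 0 ≤ 0.91, so result = 1
((p \/ ((q /\ q) -> r)) \/ (~p -> q)) = max(0.97, 1) = 1
(r -> r): 0.01 ≤ 0.01, so result = 1
(r -> (r -> r)): 0.01 ≤ 1, so result = 1
((r -> (r -> r)) -> p): 1 > 0.97, so result = 0.97
(((p \/ ((q /\ q) -> r)) \/ (~p -> q)) -> ((r -> (r -> r)) -> p)): 1 > 0.97, so result = 0.97
((((p \/ ((q /\ q) -> r)) \/ (~p -> q)) -> ((r -> (r -> r)) -> p)) -> r): 0.97 > 0.01, so result = 0.01
(q -> ((((p \/ ((q /\ q) -> r)) \/ (~p -> q)) -> ((r -> (r -> r)) -> p)) -> r)): 0.91 > 0.01, so result = 0.01

0.01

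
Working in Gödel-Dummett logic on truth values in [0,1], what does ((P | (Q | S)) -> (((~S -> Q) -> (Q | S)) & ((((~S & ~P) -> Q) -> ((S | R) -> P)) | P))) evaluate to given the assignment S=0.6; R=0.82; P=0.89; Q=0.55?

(Q | S) = max(0.55, 0.6) = 0.6
(P | (Q | S)) = max(0.89, 0.6) = 0.89
~S: Gödel ¬ of 0.6 = 0 (operand ≠ 0)
(~S -> Q): 0 ≤ 0.55, so result = 1
(Q | S) = max(0.55, 0.6) = 0.6
((~S -> Q) -> (Q | S)): 1 > 0.6, so result = 0.6
~S: Gödel ¬ of 0.6 = 0 (operand ≠ 0)
~P: Gödel ¬ of 0.89 = 0 (operand ≠ 0)
(~S & ~P) = min(0, 0) = 0
((~S & ~P) -> Q): 0 ≤ 0.55, so result = 1
(S | R) = max(0.6, 0.82) = 0.82
((S | R) -> P): 0.82 ≤ 0.89, so result = 1
(((~S & ~P) -> Q) -> ((S | R) -> P)): 1 ≤ 1, so result = 1
((((~S & ~P) -> Q) -> ((S | R) -> P)) | P) = max(1, 0.89) = 1
(((~S -> Q) -> (Q | S)) & ((((~S & ~P) -> Q) -> ((S | R) -> P)) | P)) = min(0.6, 1) = 0.6
((P | (Q | S)) -> (((~S -> Q) -> (Q | S)) & ((((~S & ~P) -> Q) -> ((S | R) -> P)) | P))): 0.89 > 0.6, so result = 0.6

0.60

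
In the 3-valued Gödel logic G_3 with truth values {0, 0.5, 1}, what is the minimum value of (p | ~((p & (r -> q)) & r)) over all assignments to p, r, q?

0.50

The minimum is attained at p = 0.5, r = 0.5, q = 0.5:
  (r -> q): 0.5 ≤ 0.5, so result = 1
  (p & (r -> q)) = min(0.5, 1) = 0.5
  ((p & (r -> q)) & r) = min(0.5, 0.5) = 0.5
  ~((p & (r -> q)) & r): Gödel ¬ of 0.5 = 0 (operand ≠ 0)
  (p | ~((p & (r -> q)) & r)) = max(0.5, 0) = 0.5
Checking all 27 assignments confirms none give a value below 0.50.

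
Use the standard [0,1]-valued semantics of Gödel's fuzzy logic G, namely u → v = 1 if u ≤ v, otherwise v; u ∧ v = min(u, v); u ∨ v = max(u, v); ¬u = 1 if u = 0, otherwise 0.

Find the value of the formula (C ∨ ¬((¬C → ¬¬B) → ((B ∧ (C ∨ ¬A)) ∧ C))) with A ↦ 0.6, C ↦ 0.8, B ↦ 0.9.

0.80

¬C: Gödel ¬ of 0.8 = 0 (operand ≠ 0)
¬B: Gödel ¬ of 0.9 = 0 (operand ≠ 0)
¬¬B: Gödel ¬ of 0 = 1 (operand is 0)
(¬C → ¬¬B): 0 ≤ 1, so result = 1
¬A: Gödel ¬ of 0.6 = 0 (operand ≠ 0)
(C ∨ ¬A) = max(0.8, 0) = 0.8
(B ∧ (C ∨ ¬A)) = min(0.9, 0.8) = 0.8
((B ∧ (C ∨ ¬A)) ∧ C) = min(0.8, 0.8) = 0.8
((¬C → ¬¬B) → ((B ∧ (C ∨ ¬A)) ∧ C)): 1 > 0.8, so result = 0.8
¬((¬C → ¬¬B) → ((B ∧ (C ∨ ¬A)) ∧ C)): Gödel ¬ of 0.8 = 0 (operand ≠ 0)
(C ∨ ¬((¬C → ¬¬B) → ((B ∧ (C ∨ ¬A)) ∧ C))) = max(0.8, 0) = 0.8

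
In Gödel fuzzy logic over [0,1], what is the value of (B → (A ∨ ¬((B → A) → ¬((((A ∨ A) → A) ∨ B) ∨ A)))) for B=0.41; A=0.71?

(B → A): 0.41 ≤ 0.71, so result = 1
(A ∨ A) = max(0.71, 0.71) = 0.71
((A ∨ A) → A): 0.71 ≤ 0.71, so result = 1
(((A ∨ A) → A) ∨ B) = max(1, 0.41) = 1
((((A ∨ A) → A) ∨ B) ∨ A) = max(1, 0.71) = 1
¬((((A ∨ A) → A) ∨ B) ∨ A): Gödel ¬ of 1 = 0 (operand ≠ 0)
((B → A) → ¬((((A ∨ A) → A) ∨ B) ∨ A)): 1 > 0, so result = 0
¬((B → A) → ¬((((A ∨ A) → A) ∨ B) ∨ A)): Gödel ¬ of 0 = 1 (operand is 0)
(A ∨ ¬((B → A) → ¬((((A ∨ A) → A) ∨ B) ∨ A))) = max(0.71, 1) = 1
(B → (A ∨ ¬((B → A) → ¬((((A ∨ A) → A) ∨ B) ∨ A)))): 0.41 ≤ 1, so result = 1

1.00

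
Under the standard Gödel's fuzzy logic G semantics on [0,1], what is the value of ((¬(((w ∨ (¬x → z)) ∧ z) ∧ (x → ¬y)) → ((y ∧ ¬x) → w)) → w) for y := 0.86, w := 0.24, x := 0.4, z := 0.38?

¬x: Gödel ¬ of 0.4 = 0 (operand ≠ 0)
(¬x → z): 0 ≤ 0.38, so result = 1
(w ∨ (¬x → z)) = max(0.24, 1) = 1
((w ∨ (¬x → z)) ∧ z) = min(1, 0.38) = 0.38
¬y: Gödel ¬ of 0.86 = 0 (operand ≠ 0)
(x → ¬y): 0.4 > 0, so result = 0
(((w ∨ (¬x → z)) ∧ z) ∧ (x → ¬y)) = min(0.38, 0) = 0
¬(((w ∨ (¬x → z)) ∧ z) ∧ (x → ¬y)): Gödel ¬ of 0 = 1 (operand is 0)
¬x: Gödel ¬ of 0.4 = 0 (operand ≠ 0)
(y ∧ ¬x) = min(0.86, 0) = 0
((y ∧ ¬x) → w): 0 ≤ 0.24, so result = 1
(¬(((w ∨ (¬x → z)) ∧ z) ∧ (x → ¬y)) → ((y ∧ ¬x) → w)): 1 ≤ 1, so result = 1
((¬(((w ∨ (¬x → z)) ∧ z) ∧ (x → ¬y)) → ((y ∧ ¬x) → w)) → w): 1 > 0.24, so result = 0.24

0.24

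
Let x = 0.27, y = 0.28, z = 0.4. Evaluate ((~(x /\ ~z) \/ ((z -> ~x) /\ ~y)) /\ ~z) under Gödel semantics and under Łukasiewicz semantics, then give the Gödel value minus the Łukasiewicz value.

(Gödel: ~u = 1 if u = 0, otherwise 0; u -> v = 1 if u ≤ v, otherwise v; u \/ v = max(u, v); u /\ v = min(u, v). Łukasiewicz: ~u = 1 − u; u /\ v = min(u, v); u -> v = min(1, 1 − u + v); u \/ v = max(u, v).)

Gödel evaluation:
  ~z: Gödel ¬ of 0.4 = 0 (operand ≠ 0)
  (x /\ ~z) = min(0.27, 0) = 0
  ~(x /\ ~z): Gödel ¬ of 0 = 1 (operand is 0)
  ~x: Gödel ¬ of 0.27 = 0 (operand ≠ 0)
  (z -> ~x): 0.4 > 0, so result = 0
  ~y: Gödel ¬ of 0.28 = 0 (operand ≠ 0)
  ((z -> ~x) /\ ~y) = min(0, 0) = 0
  (~(x /\ ~z) \/ ((z -> ~x) /\ ~y)) = max(1, 0) = 1
  ~z: Gödel ¬ of 0.4 = 0 (operand ≠ 0)
  ((~(x /\ ~z) \/ ((z -> ~x) /\ ~y)) /\ ~z) = min(1, 0) = 0
  Gödel value = 0
Łukasiewicz evaluation:
  ~z: Łukasiewicz ¬ gives 1 − 0.4 = 0.6
  (x /\ ~z) = min(0.27, 0.6) = 0.27
  ~(x /\ ~z): Łukasiewicz ¬ gives 1 − 0.27 = 0.73
  ~x: Łukasiewicz ¬ gives 1 − 0.27 = 0.73
  (z -> ~x): min(1, 1 − 0.4 + 0.73) = 1
  ~y: Łukasiewicz ¬ gives 1 − 0.28 = 0.72
  ((z -> ~x) /\ ~y) = min(1, 0.72) = 0.72
  (~(x /\ ~z) \/ ((z -> ~x) /\ ~y)) = max(0.73, 0.72) = 0.73
  ~z: Łukasiewicz ¬ gives 1 − 0.4 = 0.6
  ((~(x /\ ~z) \/ ((z -> ~x) /\ ~y)) /\ ~z) = min(0.73, 0.6) = 0.6
  Łukasiewicz value = 0.6
Difference: 0 − 0.6 = -0.60

-0.60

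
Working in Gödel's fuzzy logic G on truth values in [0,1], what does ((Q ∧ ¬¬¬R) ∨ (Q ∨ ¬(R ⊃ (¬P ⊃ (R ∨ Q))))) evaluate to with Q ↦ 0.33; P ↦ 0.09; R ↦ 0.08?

¬R: Gödel ¬ of 0.08 = 0 (operand ≠ 0)
¬¬R: Gödel ¬ of 0 = 1 (operand is 0)
¬¬¬R: Gödel ¬ of 1 = 0 (operand ≠ 0)
(Q ∧ ¬¬¬R) = min(0.33, 0) = 0
¬P: Gödel ¬ of 0.09 = 0 (operand ≠ 0)
(R ∨ Q) = max(0.08, 0.33) = 0.33
(¬P ⊃ (R ∨ Q)): 0 ≤ 0.33, so result = 1
(R ⊃ (¬P ⊃ (R ∨ Q))): 0.08 ≤ 1, so result = 1
¬(R ⊃ (¬P ⊃ (R ∨ Q))): Gödel ¬ of 1 = 0 (operand ≠ 0)
(Q ∨ ¬(R ⊃ (¬P ⊃ (R ∨ Q)))) = max(0.33, 0) = 0.33
((Q ∧ ¬¬¬R) ∨ (Q ∨ ¬(R ⊃ (¬P ⊃ (R ∨ Q))))) = max(0, 0.33) = 0.33

0.33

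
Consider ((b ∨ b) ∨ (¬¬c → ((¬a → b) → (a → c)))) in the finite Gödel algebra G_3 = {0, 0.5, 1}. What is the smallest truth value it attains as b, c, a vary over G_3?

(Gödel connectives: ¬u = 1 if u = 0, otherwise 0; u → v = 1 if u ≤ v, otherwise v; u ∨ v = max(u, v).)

The minimum is attained at b = 0, c = 0.5, a = 1:
  (b ∨ b) = max(0, 0) = 0
  ¬c: Gödel ¬ of 0.5 = 0 (operand ≠ 0)
  ¬¬c: Gödel ¬ of 0 = 1 (operand is 0)
  ¬a: Gödel ¬ of 1 = 0 (operand ≠ 0)
  (¬a → b): 0 ≤ 0, so result = 1
  (a → c): 1 > 0.5, so result = 0.5
  ((¬a → b) → (a → c)): 1 > 0.5, so result = 0.5
  (¬¬c → ((¬a → b) → (a → c))): 1 > 0.5, so result = 0.5
  ((b ∨ b) ∨ (¬¬c → ((¬a → b) → (a → c)))) = max(0, 0.5) = 0.5
Checking all 27 assignments confirms none give a value below 0.50.

0.50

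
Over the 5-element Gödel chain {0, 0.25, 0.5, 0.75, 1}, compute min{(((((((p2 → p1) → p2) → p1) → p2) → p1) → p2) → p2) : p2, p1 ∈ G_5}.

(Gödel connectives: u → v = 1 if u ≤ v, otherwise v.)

0.25

The minimum is attained at p2 = 0.25, p1 = 0:
  (p2 → p1): 0.25 > 0, so result = 0
  ((p2 → p1) → p2): 0 ≤ 0.25, so result = 1
  (((p2 → p1) → p2) → p1): 1 > 0, so result = 0
  ((((p2 → p1) → p2) → p1) → p2): 0 ≤ 0.25, so result = 1
  (((((p2 → p1) → p2) → p1) → p2) → p1): 1 > 0, so result = 0
  ((((((p2 → p1) → p2) → p1) → p2) → p1) → p2): 0 ≤ 0.25, so result = 1
  (((((((p2 → p1) → p2) → p1) → p2) → p1) → p2) → p2): 1 > 0.25, so result = 0.25
Checking all 25 assignments confirms none give a value below 0.25.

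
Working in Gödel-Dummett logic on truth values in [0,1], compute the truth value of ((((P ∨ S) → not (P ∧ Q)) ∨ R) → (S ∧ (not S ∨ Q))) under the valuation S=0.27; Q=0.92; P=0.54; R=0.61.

0.27

(P ∨ S) = max(0.54, 0.27) = 0.54
(P ∧ Q) = min(0.54, 0.92) = 0.54
not (P ∧ Q): Gödel ¬ of 0.54 = 0 (operand ≠ 0)
((P ∨ S) → not (P ∧ Q)): 0.54 > 0, so result = 0
(((P ∨ S) → not (P ∧ Q)) ∨ R) = max(0, 0.61) = 0.61
not S: Gödel ¬ of 0.27 = 0 (operand ≠ 0)
(not S ∨ Q) = max(0, 0.92) = 0.92
(S ∧ (not S ∨ Q)) = min(0.27, 0.92) = 0.27
((((P ∨ S) → not (P ∧ Q)) ∨ R) → (S ∧ (not S ∨ Q))): 0.61 > 0.27, so result = 0.27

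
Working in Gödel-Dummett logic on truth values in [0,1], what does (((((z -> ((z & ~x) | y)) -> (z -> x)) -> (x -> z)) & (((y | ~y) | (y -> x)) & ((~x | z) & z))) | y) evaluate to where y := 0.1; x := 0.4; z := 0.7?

0.70

~x: Gödel ¬ of 0.4 = 0 (operand ≠ 0)
(z & ~x) = min(0.7, 0) = 0
((z & ~x) | y) = max(0, 0.1) = 0.1
(z -> ((z & ~x) | y)): 0.7 > 0.1, so result = 0.1
(z -> x): 0.7 > 0.4, so result = 0.4
((z -> ((z & ~x) | y)) -> (z -> x)): 0.1 ≤ 0.4, so result = 1
(x -> z): 0.4 ≤ 0.7, so result = 1
(((z -> ((z & ~x) | y)) -> (z -> x)) -> (x -> z)): 1 ≤ 1, so result = 1
~y: Gödel ¬ of 0.1 = 0 (operand ≠ 0)
(y | ~y) = max(0.1, 0) = 0.1
(y -> x): 0.1 ≤ 0.4, so result = 1
((y | ~y) | (y -> x)) = max(0.1, 1) = 1
~x: Gödel ¬ of 0.4 = 0 (operand ≠ 0)
(~x | z) = max(0, 0.7) = 0.7
((~x | z) & z) = min(0.7, 0.7) = 0.7
(((y | ~y) | (y -> x)) & ((~x | z) & z)) = min(1, 0.7) = 0.7
((((z -> ((z & ~x) | y)) -> (z -> x)) -> (x -> z)) & (((y | ~y) | (y -> x)) & ((~x | z) & z))) = min(1, 0.7) = 0.7
(((((z -> ((z & ~x) | y)) -> (z -> x)) -> (x -> z)) & (((y | ~y) | (y -> x)) & ((~x | z) & z))) | y) = max(0.7, 0.1) = 0.7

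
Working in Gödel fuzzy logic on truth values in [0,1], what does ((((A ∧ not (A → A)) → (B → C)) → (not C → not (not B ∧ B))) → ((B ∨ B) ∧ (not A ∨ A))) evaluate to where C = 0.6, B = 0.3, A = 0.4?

0.30

(A → A): 0.4 ≤ 0.4, so result = 1
not (A → A): Gödel ¬ of 1 = 0 (operand ≠ 0)
(A ∧ not (A → A)) = min(0.4, 0) = 0
(B → C): 0.3 ≤ 0.6, so result = 1
((A ∧ not (A → A)) → (B → C)): 0 ≤ 1, so result = 1
not C: Gödel ¬ of 0.6 = 0 (operand ≠ 0)
not B: Gödel ¬ of 0.3 = 0 (operand ≠ 0)
(not B ∧ B) = min(0, 0.3) = 0
not (not B ∧ B): Gödel ¬ of 0 = 1 (operand is 0)
(not C → not (not B ∧ B)): 0 ≤ 1, so result = 1
(((A ∧ not (A → A)) → (B → C)) → (not C → not (not B ∧ B))): 1 ≤ 1, so result = 1
(B ∨ B) = max(0.3, 0.3) = 0.3
not A: Gödel ¬ of 0.4 = 0 (operand ≠ 0)
(not A ∨ A) = max(0, 0.4) = 0.4
((B ∨ B) ∧ (not A ∨ A)) = min(0.3, 0.4) = 0.3
((((A ∧ not (A → A)) → (B → C)) → (not C → not (not B ∧ B))) → ((B ∨ B) ∧ (not A ∨ A))): 1 > 0.3, so result = 0.3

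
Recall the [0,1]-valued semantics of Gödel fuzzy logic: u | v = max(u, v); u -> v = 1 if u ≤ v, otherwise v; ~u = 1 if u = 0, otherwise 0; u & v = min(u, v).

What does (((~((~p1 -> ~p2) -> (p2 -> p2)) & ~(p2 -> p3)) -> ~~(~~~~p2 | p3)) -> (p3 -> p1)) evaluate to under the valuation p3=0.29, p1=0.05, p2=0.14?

0.05

~p1: Gödel ¬ of 0.05 = 0 (operand ≠ 0)
~p2: Gödel ¬ of 0.14 = 0 (operand ≠ 0)
(~p1 -> ~p2): 0 ≤ 0, so result = 1
(p2 -> p2): 0.14 ≤ 0.14, so result = 1
((~p1 -> ~p2) -> (p2 -> p2)): 1 ≤ 1, so result = 1
~((~p1 -> ~p2) -> (p2 -> p2)): Gödel ¬ of 1 = 0 (operand ≠ 0)
(p2 -> p3): 0.14 ≤ 0.29, so result = 1
~(p2 -> p3): Gödel ¬ of 1 = 0 (operand ≠ 0)
(~((~p1 -> ~p2) -> (p2 -> p2)) & ~(p2 -> p3)) = min(0, 0) = 0
~p2: Gödel ¬ of 0.14 = 0 (operand ≠ 0)
~~p2: Gödel ¬ of 0 = 1 (operand is 0)
~~~p2: Gödel ¬ of 1 = 0 (operand ≠ 0)
~~~~p2: Gödel ¬ of 0 = 1 (operand is 0)
(~~~~p2 | p3) = max(1, 0.29) = 1
~(~~~~p2 | p3): Gödel ¬ of 1 = 0 (operand ≠ 0)
~~(~~~~p2 | p3): Gödel ¬ of 0 = 1 (operand is 0)
((~((~p1 -> ~p2) -> (p2 -> p2)) & ~(p2 -> p3)) -> ~~(~~~~p2 | p3)): 0 ≤ 1, so result = 1
(p3 -> p1): 0.29 > 0.05, so result = 0.05
(((~((~p1 -> ~p2) -> (p2 -> p2)) & ~(p2 -> p3)) -> ~~(~~~~p2 | p3)) -> (p3 -> p1)): 1 > 0.05, so result = 0.05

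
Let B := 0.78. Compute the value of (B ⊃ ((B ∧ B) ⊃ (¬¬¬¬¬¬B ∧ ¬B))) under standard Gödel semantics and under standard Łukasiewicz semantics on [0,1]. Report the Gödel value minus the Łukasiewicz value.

Gödel evaluation:
  (B ∧ B) = min(0.78, 0.78) = 0.78
  ¬B: Gödel ¬ of 0.78 = 0 (operand ≠ 0)
  ¬¬B: Gödel ¬ of 0 = 1 (operand is 0)
  ¬¬¬B: Gödel ¬ of 1 = 0 (operand ≠ 0)
  ¬¬¬¬B: Gödel ¬ of 0 = 1 (operand is 0)
  ¬¬¬¬¬B: Gödel ¬ of 1 = 0 (operand ≠ 0)
  ¬¬¬¬¬¬B: Gödel ¬ of 0 = 1 (operand is 0)
  ¬B: Gödel ¬ of 0.78 = 0 (operand ≠ 0)
  (¬¬¬¬¬¬B ∧ ¬B) = min(1, 0) = 0
  ((B ∧ B) ⊃ (¬¬¬¬¬¬B ∧ ¬B)): 0.78 > 0, so result = 0
  (B ⊃ ((B ∧ B) ⊃ (¬¬¬¬¬¬B ∧ ¬B))): 0.78 > 0, so result = 0
  Gödel value = 0
Łukasiewicz evaluation:
  (B ∧ B) = min(0.78, 0.78) = 0.78
  ¬B: Łukasiewicz ¬ gives 1 − 0.78 = 0.22
  ¬¬B: Łukasiewicz ¬ gives 1 − 0.22 = 0.78
  ¬¬¬B: Łukasiewicz ¬ gives 1 − 0.78 = 0.22
  ¬¬¬¬B: Łukasiewicz ¬ gives 1 − 0.22 = 0.78
  ¬¬¬¬¬B: Łukasiewicz ¬ gives 1 − 0.78 = 0.22
  ¬¬¬¬¬¬B: Łukasiewicz ¬ gives 1 − 0.22 = 0.78
  ¬B: Łukasiewicz ¬ gives 1 − 0.78 = 0.22
  (¬¬¬¬¬¬B ∧ ¬B) = min(0.78, 0.22) = 0.22
  ((B ∧ B) ⊃ (¬¬¬¬¬¬B ∧ ¬B)): min(1, 1 − 0.78 + 0.22) = 0.44
  (B ⊃ ((B ∧ B) ⊃ (¬¬¬¬¬¬B ∧ ¬B))): min(1, 1 − 0.78 + 0.44) = 0.66
  Łukasiewicz value = 0.66
Difference: 0 − 0.66 = -0.66

-0.66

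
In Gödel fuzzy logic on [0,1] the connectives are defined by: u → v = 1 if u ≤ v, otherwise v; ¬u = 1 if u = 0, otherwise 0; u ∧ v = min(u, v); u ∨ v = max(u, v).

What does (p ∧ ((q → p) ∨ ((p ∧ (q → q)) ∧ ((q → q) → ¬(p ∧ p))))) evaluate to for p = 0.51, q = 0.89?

0.51

(q → p): 0.89 > 0.51, so result = 0.51
(q → q): 0.89 ≤ 0.89, so result = 1
(p ∧ (q → q)) = min(0.51, 1) = 0.51
(q → q): 0.89 ≤ 0.89, so result = 1
(p ∧ p) = min(0.51, 0.51) = 0.51
¬(p ∧ p): Gödel ¬ of 0.51 = 0 (operand ≠ 0)
((q → q) → ¬(p ∧ p)): 1 > 0, so result = 0
((p ∧ (q → q)) ∧ ((q → q) → ¬(p ∧ p))) = min(0.51, 0) = 0
((q → p) ∨ ((p ∧ (q → q)) ∧ ((q → q) → ¬(p ∧ p)))) = max(0.51, 0) = 0.51
(p ∧ ((q → p) ∨ ((p ∧ (q → q)) ∧ ((q → q) → ¬(p ∧ p))))) = min(0.51, 0.51) = 0.51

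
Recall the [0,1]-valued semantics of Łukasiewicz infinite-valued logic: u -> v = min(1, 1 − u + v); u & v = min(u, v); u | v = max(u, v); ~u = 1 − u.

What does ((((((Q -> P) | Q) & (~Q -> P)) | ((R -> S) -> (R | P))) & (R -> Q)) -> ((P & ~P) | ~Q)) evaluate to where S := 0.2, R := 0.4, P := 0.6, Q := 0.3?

(Q -> P): min(1, 1 − 0.3 + 0.6) = 1
((Q -> P) | Q) = max(1, 0.3) = 1
~Q: Łukasiewicz ¬ gives 1 − 0.3 = 0.7
(~Q -> P): min(1, 1 − 0.7 + 0.6) = 0.9
(((Q -> P) | Q) & (~Q -> P)) = min(1, 0.9) = 0.9
(R -> S): min(1, 1 − 0.4 + 0.2) = 0.8
(R | P) = max(0.4, 0.6) = 0.6
((R -> S) -> (R | P)): min(1, 1 − 0.8 + 0.6) = 0.8
((((Q -> P) | Q) & (~Q -> P)) | ((R -> S) -> (R | P))) = max(0.9, 0.8) = 0.9
(R -> Q): min(1, 1 − 0.4 + 0.3) = 0.9
(((((Q -> P) | Q) & (~Q -> P)) | ((R -> S) -> (R | P))) & (R -> Q)) = min(0.9, 0.9) = 0.9
~P: Łukasiewicz ¬ gives 1 − 0.6 = 0.4
(P & ~P) = min(0.6, 0.4) = 0.4
~Q: Łukasiewicz ¬ gives 1 − 0.3 = 0.7
((P & ~P) | ~Q) = max(0.4, 0.7) = 0.7
((((((Q -> P) | Q) & (~Q -> P)) | ((R -> S) -> (R | P))) & (R -> Q)) -> ((P & ~P) | ~Q)): min(1, 1 − 0.9 + 0.7) = 0.8

0.80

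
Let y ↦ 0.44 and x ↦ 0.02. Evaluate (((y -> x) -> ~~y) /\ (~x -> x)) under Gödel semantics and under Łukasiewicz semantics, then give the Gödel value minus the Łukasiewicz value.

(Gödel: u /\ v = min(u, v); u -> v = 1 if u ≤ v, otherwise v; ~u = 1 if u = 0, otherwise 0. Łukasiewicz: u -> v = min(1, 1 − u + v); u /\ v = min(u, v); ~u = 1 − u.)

Gödel evaluation:
  (y -> x): 0.44 > 0.02, so result = 0.02
  ~y: Gödel ¬ of 0.44 = 0 (operand ≠ 0)
  ~~y: Gödel ¬ of 0 = 1 (operand is 0)
  ((y -> x) -> ~~y): 0.02 ≤ 1, so result = 1
  ~x: Gödel ¬ of 0.02 = 0 (operand ≠ 0)
  (~x -> x): 0 ≤ 0.02, so result = 1
  (((y -> x) -> ~~y) /\ (~x -> x)) = min(1, 1) = 1
  Gödel value = 1
Łukasiewicz evaluation:
  (y -> x): min(1, 1 − 0.44 + 0.02) = 0.58
  ~y: Łukasiewicz ¬ gives 1 − 0.44 = 0.56
  ~~y: Łukasiewicz ¬ gives 1 − 0.56 = 0.44
  ((y -> x) -> ~~y): min(1, 1 − 0.58 + 0.44) = 0.86
  ~x: Łukasiewicz ¬ gives 1 − 0.02 = 0.98
  (~x -> x): min(1, 1 − 0.98 + 0.02) = 0.04
  (((y -> x) -> ~~y) /\ (~x -> x)) = min(0.86, 0.04) = 0.04
  Łukasiewicz value = 0.04
Difference: 1 − 0.04 = 0.96

0.96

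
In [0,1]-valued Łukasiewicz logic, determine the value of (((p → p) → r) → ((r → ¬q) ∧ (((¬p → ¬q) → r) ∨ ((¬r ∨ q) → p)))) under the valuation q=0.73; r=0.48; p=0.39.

1.00

(p → p): min(1, 1 − 0.39 + 0.39) = 1
((p → p) → r): min(1, 1 − 1 + 0.48) = 0.48
¬q: Łukasiewicz ¬ gives 1 − 0.73 = 0.27
(r → ¬q): min(1, 1 − 0.48 + 0.27) = 0.79
¬p: Łukasiewicz ¬ gives 1 − 0.39 = 0.61
¬q: Łukasiewicz ¬ gives 1 − 0.73 = 0.27
(¬p → ¬q): min(1, 1 − 0.61 + 0.27) = 0.66
((¬p → ¬q) → r): min(1, 1 − 0.66 + 0.48) = 0.82
¬r: Łukasiewicz ¬ gives 1 − 0.48 = 0.52
(¬r ∨ q) = max(0.52, 0.73) = 0.73
((¬r ∨ q) → p): min(1, 1 − 0.73 + 0.39) = 0.66
(((¬p → ¬q) → r) ∨ ((¬r ∨ q) → p)) = max(0.82, 0.66) = 0.82
((r → ¬q) ∧ (((¬p → ¬q) → r) ∨ ((¬r ∨ q) → p))) = min(0.79, 0.82) = 0.79
(((p → p) → r) → ((r → ¬q) ∧ (((¬p → ¬q) → r) ∨ ((¬r ∨ q) → p)))): min(1, 1 − 0.48 + 0.79) = 1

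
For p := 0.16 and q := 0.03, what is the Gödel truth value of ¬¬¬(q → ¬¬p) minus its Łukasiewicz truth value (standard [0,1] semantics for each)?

0.00

Gödel evaluation:
  ¬p: Gödel ¬ of 0.16 = 0 (operand ≠ 0)
  ¬¬p: Gödel ¬ of 0 = 1 (operand is 0)
  (q → ¬¬p): 0.03 ≤ 1, so result = 1
  ¬(q → ¬¬p): Gödel ¬ of 1 = 0 (operand ≠ 0)
  ¬¬(q → ¬¬p): Gödel ¬ of 0 = 1 (operand is 0)
  ¬¬¬(q → ¬¬p): Gödel ¬ of 1 = 0 (operand ≠ 0)
  Gödel value = 0
Łukasiewicz evaluation:
  ¬p: Łukasiewicz ¬ gives 1 − 0.16 = 0.84
  ¬¬p: Łukasiewicz ¬ gives 1 − 0.84 = 0.16
  (q → ¬¬p): min(1, 1 − 0.03 + 0.16) = 1
  ¬(q → ¬¬p): Łukasiewicz ¬ gives 1 − 1 = 0
  ¬¬(q → ¬¬p): Łukasiewicz ¬ gives 1 − 0 = 1
  ¬¬¬(q → ¬¬p): Łukasiewicz ¬ gives 1 − 1 = 0
  Łukasiewicz value = 0
Difference: 0 − 0 = 0.00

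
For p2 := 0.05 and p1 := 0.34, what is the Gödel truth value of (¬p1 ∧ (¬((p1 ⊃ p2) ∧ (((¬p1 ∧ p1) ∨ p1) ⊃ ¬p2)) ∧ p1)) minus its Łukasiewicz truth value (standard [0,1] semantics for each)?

-0.29

Gödel evaluation:
  ¬p1: Gödel ¬ of 0.34 = 0 (operand ≠ 0)
  (p1 ⊃ p2): 0.34 > 0.05, so result = 0.05
  ¬p1: Gödel ¬ of 0.34 = 0 (operand ≠ 0)
  (¬p1 ∧ p1) = min(0, 0.34) = 0
  ((¬p1 ∧ p1) ∨ p1) = max(0, 0.34) = 0.34
  ¬p2: Gödel ¬ of 0.05 = 0 (operand ≠ 0)
  (((¬p1 ∧ p1) ∨ p1) ⊃ ¬p2): 0.34 > 0, so result = 0
  ((p1 ⊃ p2) ∧ (((¬p1 ∧ p1) ∨ p1) ⊃ ¬p2)) = min(0.05, 0) = 0
  ¬((p1 ⊃ p2) ∧ (((¬p1 ∧ p1) ∨ p1) ⊃ ¬p2)): Gödel ¬ of 0 = 1 (operand is 0)
  (¬((p1 ⊃ p2) ∧ (((¬p1 ∧ p1) ∨ p1) ⊃ ¬p2)) ∧ p1) = min(1, 0.34) = 0.34
  (¬p1 ∧ (¬((p1 ⊃ p2) ∧ (((¬p1 ∧ p1) ∨ p1) ⊃ ¬p2)) ∧ p1)) = min(0, 0.34) = 0
  Gödel value = 0
Łukasiewicz evaluation:
  ¬p1: Łukasiewicz ¬ gives 1 − 0.34 = 0.66
  (p1 ⊃ p2): min(1, 1 − 0.34 + 0.05) = 0.71
  ¬p1: Łukasiewicz ¬ gives 1 − 0.34 = 0.66
  (¬p1 ∧ p1) = min(0.66, 0.34) = 0.34
  ((¬p1 ∧ p1) ∨ p1) = max(0.34, 0.34) = 0.34
  ¬p2: Łukasiewicz ¬ gives 1 − 0.05 = 0.95
  (((¬p1 ∧ p1) ∨ p1) ⊃ ¬p2): min(1, 1 − 0.34 + 0.95) = 1
  ((p1 ⊃ p2) ∧ (((¬p1 ∧ p1) ∨ p1) ⊃ ¬p2)) = min(0.71, 1) = 0.71
  ¬((p1 ⊃ p2) ∧ (((¬p1 ∧ p1) ∨ p1) ⊃ ¬p2)): Łukasiewicz ¬ gives 1 − 0.71 = 0.29
  (¬((p1 ⊃ p2) ∧ (((¬p1 ∧ p1) ∨ p1) ⊃ ¬p2)) ∧ p1) = min(0.29, 0.34) = 0.29
  (¬p1 ∧ (¬((p1 ⊃ p2) ∧ (((¬p1 ∧ p1) ∨ p1) ⊃ ¬p2)) ∧ p1)) = min(0.66, 0.29) = 0.29
  Łukasiewicz value = 0.29
Difference: 0 − 0.29 = -0.29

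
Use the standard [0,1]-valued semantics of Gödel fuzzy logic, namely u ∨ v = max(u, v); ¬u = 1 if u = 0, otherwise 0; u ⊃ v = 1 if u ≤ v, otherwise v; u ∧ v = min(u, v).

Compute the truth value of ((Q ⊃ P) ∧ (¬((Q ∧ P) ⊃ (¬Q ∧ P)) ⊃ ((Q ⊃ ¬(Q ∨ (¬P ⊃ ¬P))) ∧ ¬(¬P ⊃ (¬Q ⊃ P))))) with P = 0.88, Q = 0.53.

0.00

(Q ⊃ P): 0.53 ≤ 0.88, so result = 1
(Q ∧ P) = min(0.53, 0.88) = 0.53
¬Q: Gödel ¬ of 0.53 = 0 (operand ≠ 0)
(¬Q ∧ P) = min(0, 0.88) = 0
((Q ∧ P) ⊃ (¬Q ∧ P)): 0.53 > 0, so result = 0
¬((Q ∧ P) ⊃ (¬Q ∧ P)): Gödel ¬ of 0 = 1 (operand is 0)
¬P: Gödel ¬ of 0.88 = 0 (operand ≠ 0)
¬P: Gödel ¬ of 0.88 = 0 (operand ≠ 0)
(¬P ⊃ ¬P): 0 ≤ 0, so result = 1
(Q ∨ (¬P ⊃ ¬P)) = max(0.53, 1) = 1
¬(Q ∨ (¬P ⊃ ¬P)): Gödel ¬ of 1 = 0 (operand ≠ 0)
(Q ⊃ ¬(Q ∨ (¬P ⊃ ¬P))): 0.53 > 0, so result = 0
¬P: Gödel ¬ of 0.88 = 0 (operand ≠ 0)
¬Q: Gödel ¬ of 0.53 = 0 (operand ≠ 0)
(¬Q ⊃ P): 0 ≤ 0.88, so result = 1
(¬P ⊃ (¬Q ⊃ P)): 0 ≤ 1, so result = 1
¬(¬P ⊃ (¬Q ⊃ P)): Gödel ¬ of 1 = 0 (operand ≠ 0)
((Q ⊃ ¬(Q ∨ (¬P ⊃ ¬P))) ∧ ¬(¬P ⊃ (¬Q ⊃ P))) = min(0, 0) = 0
(¬((Q ∧ P) ⊃ (¬Q ∧ P)) ⊃ ((Q ⊃ ¬(Q ∨ (¬P ⊃ ¬P))) ∧ ¬(¬P ⊃ (¬Q ⊃ P)))): 1 > 0, so result = 0
((Q ⊃ P) ∧ (¬((Q ∧ P) ⊃ (¬Q ∧ P)) ⊃ ((Q ⊃ ¬(Q ∨ (¬P ⊃ ¬P))) ∧ ¬(¬P ⊃ (¬Q ⊃ P))))) = min(1, 0) = 0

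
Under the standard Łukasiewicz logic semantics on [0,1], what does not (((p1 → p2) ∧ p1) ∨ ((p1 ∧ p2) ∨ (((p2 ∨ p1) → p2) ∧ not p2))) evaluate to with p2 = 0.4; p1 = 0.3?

0.40

(p1 → p2): min(1, 1 − 0.3 + 0.4) = 1
((p1 → p2) ∧ p1) = min(1, 0.3) = 0.3
(p1 ∧ p2) = min(0.3, 0.4) = 0.3
(p2 ∨ p1) = max(0.4, 0.3) = 0.4
((p2 ∨ p1) → p2): min(1, 1 − 0.4 + 0.4) = 1
not p2: Łukasiewicz ¬ gives 1 − 0.4 = 0.6
(((p2 ∨ p1) → p2) ∧ not p2) = min(1, 0.6) = 0.6
((p1 ∧ p2) ∨ (((p2 ∨ p1) → p2) ∧ not p2)) = max(0.3, 0.6) = 0.6
(((p1 → p2) ∧ p1) ∨ ((p1 ∧ p2) ∨ (((p2 ∨ p1) → p2) ∧ not p2))) = max(0.3, 0.6) = 0.6
not (((p1 → p2) ∧ p1) ∨ ((p1 ∧ p2) ∨ (((p2 ∨ p1) → p2) ∧ not p2))): Łukasiewicz ¬ gives 1 − 0.6 = 0.4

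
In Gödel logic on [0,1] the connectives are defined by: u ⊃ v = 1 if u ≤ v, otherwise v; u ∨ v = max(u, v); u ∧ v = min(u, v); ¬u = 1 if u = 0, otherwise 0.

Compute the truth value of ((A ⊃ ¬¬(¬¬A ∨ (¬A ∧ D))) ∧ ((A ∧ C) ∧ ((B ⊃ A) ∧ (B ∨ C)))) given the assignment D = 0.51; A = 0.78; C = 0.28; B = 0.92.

¬A: Gödel ¬ of 0.78 = 0 (operand ≠ 0)
¬¬A: Gödel ¬ of 0 = 1 (operand is 0)
¬A: Gödel ¬ of 0.78 = 0 (operand ≠ 0)
(¬A ∧ D) = min(0, 0.51) = 0
(¬¬A ∨ (¬A ∧ D)) = max(1, 0) = 1
¬(¬¬A ∨ (¬A ∧ D)): Gödel ¬ of 1 = 0 (operand ≠ 0)
¬¬(¬¬A ∨ (¬A ∧ D)): Gödel ¬ of 0 = 1 (operand is 0)
(A ⊃ ¬¬(¬¬A ∨ (¬A ∧ D))): 0.78 ≤ 1, so result = 1
(A ∧ C) = min(0.78, 0.28) = 0.28
(B ⊃ A): 0.92 > 0.78, so result = 0.78
(B ∨ C) = max(0.92, 0.28) = 0.92
((B ⊃ A) ∧ (B ∨ C)) = min(0.78, 0.92) = 0.78
((A ∧ C) ∧ ((B ⊃ A) ∧ (B ∨ C))) = min(0.28, 0.78) = 0.28
((A ⊃ ¬¬(¬¬A ∨ (¬A ∧ D))) ∧ ((A ∧ C) ∧ ((B ⊃ A) ∧ (B ∨ C)))) = min(1, 0.28) = 0.28

0.28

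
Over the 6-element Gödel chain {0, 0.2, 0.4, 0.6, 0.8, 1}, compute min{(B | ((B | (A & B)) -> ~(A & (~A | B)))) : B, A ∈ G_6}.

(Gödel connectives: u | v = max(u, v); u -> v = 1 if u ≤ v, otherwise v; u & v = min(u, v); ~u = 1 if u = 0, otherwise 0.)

The minimum is attained at B = 0.2, A = 0.2:
  (A & B) = min(0.2, 0.2) = 0.2
  (B | (A & B)) = max(0.2, 0.2) = 0.2
  ~A: Gödel ¬ of 0.2 = 0 (operand ≠ 0)
  (~A | B) = max(0, 0.2) = 0.2
  (A & (~A | B)) = min(0.2, 0.2) = 0.2
  ~(A & (~A | B)): Gödel ¬ of 0.2 = 0 (operand ≠ 0)
  ((B | (A & B)) -> ~(A & (~A | B))): 0.2 > 0, so result = 0
  (B | ((B | (A & B)) -> ~(A & (~A | B)))) = max(0.2, 0) = 0.2
Checking all 36 assignments confirms none give a value below 0.20.

0.20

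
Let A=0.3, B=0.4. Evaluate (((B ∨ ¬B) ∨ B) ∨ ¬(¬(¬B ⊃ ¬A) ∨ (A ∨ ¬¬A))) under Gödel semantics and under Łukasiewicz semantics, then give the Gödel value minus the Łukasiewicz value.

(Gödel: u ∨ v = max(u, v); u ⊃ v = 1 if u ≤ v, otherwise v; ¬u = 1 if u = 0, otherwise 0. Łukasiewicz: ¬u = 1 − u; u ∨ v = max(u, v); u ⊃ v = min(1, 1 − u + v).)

Gödel evaluation:
  ¬B: Gödel ¬ of 0.4 = 0 (operand ≠ 0)
  (B ∨ ¬B) = max(0.4, 0) = 0.4
  ((B ∨ ¬B) ∨ B) = max(0.4, 0.4) = 0.4
  ¬B: Gödel ¬ of 0.4 = 0 (operand ≠ 0)
  ¬A: Gödel ¬ of 0.3 = 0 (operand ≠ 0)
  (¬B ⊃ ¬A): 0 ≤ 0, so result = 1
  ¬(¬B ⊃ ¬A): Gödel ¬ of 1 = 0 (operand ≠ 0)
  ¬A: Gödel ¬ of 0.3 = 0 (operand ≠ 0)
  ¬¬A: Gödel ¬ of 0 = 1 (operand is 0)
  (A ∨ ¬¬A) = max(0.3, 1) = 1
  (¬(¬B ⊃ ¬A) ∨ (A ∨ ¬¬A)) = max(0, 1) = 1
  ¬(¬(¬B ⊃ ¬A) ∨ (A ∨ ¬¬A)): Gödel ¬ of 1 = 0 (operand ≠ 0)
  (((B ∨ ¬B) ∨ B) ∨ ¬(¬(¬B ⊃ ¬A) ∨ (A ∨ ¬¬A))) = max(0.4, 0) = 0.4
  Gödel value = 0.4
Łukasiewicz evaluation:
  ¬B: Łukasiewicz ¬ gives 1 − 0.4 = 0.6
  (B ∨ ¬B) = max(0.4, 0.6) = 0.6
  ((B ∨ ¬B) ∨ B) = max(0.6, 0.4) = 0.6
  ¬B: Łukasiewicz ¬ gives 1 − 0.4 = 0.6
  ¬A: Łukasiewicz ¬ gives 1 − 0.3 = 0.7
  (¬B ⊃ ¬A): min(1, 1 − 0.6 + 0.7) = 1
  ¬(¬B ⊃ ¬A): Łukasiewicz ¬ gives 1 − 1 = 0
  ¬A: Łukasiewicz ¬ gives 1 − 0.3 = 0.7
  ¬¬A: Łukasiewicz ¬ gives 1 − 0.7 = 0.3
  (A ∨ ¬¬A) = max(0.3, 0.3) = 0.3
  (¬(¬B ⊃ ¬A) ∨ (A ∨ ¬¬A)) = max(0, 0.3) = 0.3
  ¬(¬(¬B ⊃ ¬A) ∨ (A ∨ ¬¬A)): Łukasiewicz ¬ gives 1 − 0.3 = 0.7
  (((B ∨ ¬B) ∨ B) ∨ ¬(¬(¬B ⊃ ¬A) ∨ (A ∨ ¬¬A))) = max(0.6, 0.7) = 0.7
  Łukasiewicz value = 0.7
Difference: 0.4 − 0.7 = -0.30

-0.30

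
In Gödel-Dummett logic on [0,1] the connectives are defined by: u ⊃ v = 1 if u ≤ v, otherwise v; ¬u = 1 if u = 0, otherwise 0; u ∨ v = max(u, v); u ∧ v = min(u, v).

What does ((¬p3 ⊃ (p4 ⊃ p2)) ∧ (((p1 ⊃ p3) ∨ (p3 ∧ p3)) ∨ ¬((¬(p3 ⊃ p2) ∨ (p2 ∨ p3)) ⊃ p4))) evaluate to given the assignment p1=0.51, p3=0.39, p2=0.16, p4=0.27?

0.39

¬p3: Gödel ¬ of 0.39 = 0 (operand ≠ 0)
(p4 ⊃ p2): 0.27 > 0.16, so result = 0.16
(¬p3 ⊃ (p4 ⊃ p2)): 0 ≤ 0.16, so result = 1
(p1 ⊃ p3): 0.51 > 0.39, so result = 0.39
(p3 ∧ p3) = min(0.39, 0.39) = 0.39
((p1 ⊃ p3) ∨ (p3 ∧ p3)) = max(0.39, 0.39) = 0.39
(p3 ⊃ p2): 0.39 > 0.16, so result = 0.16
¬(p3 ⊃ p2): Gödel ¬ of 0.16 = 0 (operand ≠ 0)
(p2 ∨ p3) = max(0.16, 0.39) = 0.39
(¬(p3 ⊃ p2) ∨ (p2 ∨ p3)) = max(0, 0.39) = 0.39
((¬(p3 ⊃ p2) ∨ (p2 ∨ p3)) ⊃ p4): 0.39 > 0.27, so result = 0.27
¬((¬(p3 ⊃ p2) ∨ (p2 ∨ p3)) ⊃ p4): Gödel ¬ of 0.27 = 0 (operand ≠ 0)
(((p1 ⊃ p3) ∨ (p3 ∧ p3)) ∨ ¬((¬(p3 ⊃ p2) ∨ (p2 ∨ p3)) ⊃ p4)) = max(0.39, 0) = 0.39
((¬p3 ⊃ (p4 ⊃ p2)) ∧ (((p1 ⊃ p3) ∨ (p3 ∧ p3)) ∨ ¬((¬(p3 ⊃ p2) ∨ (p2 ∨ p3)) ⊃ p4))) = min(1, 0.39) = 0.39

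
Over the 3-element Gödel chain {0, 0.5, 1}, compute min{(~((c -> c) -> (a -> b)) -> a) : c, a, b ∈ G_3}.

0.50

The minimum is attained at c = 0, a = 0.5, b = 0:
  (c -> c): 0 ≤ 0, so result = 1
  (a -> b): 0.5 > 0, so result = 0
  ((c -> c) -> (a -> b)): 1 > 0, so result = 0
  ~((c -> c) -> (a -> b)): Gödel ¬ of 0 = 1 (operand is 0)
  (~((c -> c) -> (a -> b)) -> a): 1 > 0.5, so result = 0.5
Checking all 27 assignments confirms none give a value below 0.50.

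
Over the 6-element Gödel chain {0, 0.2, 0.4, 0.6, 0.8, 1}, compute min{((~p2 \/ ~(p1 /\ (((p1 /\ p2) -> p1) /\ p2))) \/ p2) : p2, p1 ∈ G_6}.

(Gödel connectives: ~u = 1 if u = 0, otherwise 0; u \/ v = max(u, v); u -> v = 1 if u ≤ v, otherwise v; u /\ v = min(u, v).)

The minimum is attained at p2 = 0.2, p1 = 0.2:
  ~p2: Gödel ¬ of 0.2 = 0 (operand ≠ 0)
  (p1 /\ p2) = min(0.2, 0.2) = 0.2
  ((p1 /\ p2) -> p1): 0.2 ≤ 0.2, so result = 1
  (((p1 /\ p2) -> p1) /\ p2) = min(1, 0.2) = 0.2
  (p1 /\ (((p1 /\ p2) -> p1) /\ p2)) = min(0.2, 0.2) = 0.2
  ~(p1 /\ (((p1 /\ p2) -> p1) /\ p2)): Gödel ¬ of 0.2 = 0 (operand ≠ 0)
  (~p2 \/ ~(p1 /\ (((p1 /\ p2) -> p1) /\ p2))) = max(0, 0) = 0
  ((~p2 \/ ~(p1 /\ (((p1 /\ p2) -> p1) /\ p2))) \/ p2) = max(0, 0.2) = 0.2
Checking all 36 assignments confirms none give a value below 0.20.

0.20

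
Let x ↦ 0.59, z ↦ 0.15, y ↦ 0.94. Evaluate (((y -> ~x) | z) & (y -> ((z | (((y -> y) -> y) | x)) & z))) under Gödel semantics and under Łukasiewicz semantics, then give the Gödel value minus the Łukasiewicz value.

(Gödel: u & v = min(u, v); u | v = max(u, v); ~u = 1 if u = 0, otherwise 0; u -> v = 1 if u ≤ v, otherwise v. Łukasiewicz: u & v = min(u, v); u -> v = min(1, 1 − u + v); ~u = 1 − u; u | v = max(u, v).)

Gödel evaluation:
  ~x: Gödel ¬ of 0.59 = 0 (operand ≠ 0)
  (y -> ~x): 0.94 > 0, so result = 0
  ((y -> ~x) | z) = max(0, 0.15) = 0.15
  (y -> y): 0.94 ≤ 0.94, so result = 1
  ((y -> y) -> y): 1 > 0.94, so result = 0.94
  (((y -> y) -> y) | x) = max(0.94, 0.59) = 0.94
  (z | (((y -> y) -> y) | x)) = max(0.15, 0.94) = 0.94
  ((z | (((y -> y) -> y) | x)) & z) = min(0.94, 0.15) = 0.15
  (y -> ((z | (((y -> y) -> y) | x)) & z)): 0.94 > 0.15, so result = 0.15
  (((y -> ~x) | z) & (y -> ((z | (((y -> y) -> y) | x)) & z))) = min(0.15, 0.15) = 0.15
  Gödel value = 0.15
Łukasiewicz evaluation:
  ~x: Łukasiewicz ¬ gives 1 − 0.59 = 0.41
  (y -> ~x): min(1, 1 − 0.94 + 0.41) = 0.47
  ((y -> ~x) | z) = max(0.47, 0.15) = 0.47
  (y -> y): min(1, 1 − 0.94 + 0.94) = 1
  ((y -> y) -> y): min(1, 1 − 1 + 0.94) = 0.94
  (((y -> y) -> y) | x) = max(0.94, 0.59) = 0.94
  (z | (((y -> y) -> y) | x)) = max(0.15, 0.94) = 0.94
  ((z | (((y -> y) -> y) | x)) & z) = min(0.94, 0.15) = 0.15
  (y -> ((z | (((y -> y) -> y) | x)) & z)): min(1, 1 − 0.94 + 0.15) = 0.21
  (((y -> ~x) | z) & (y -> ((z | (((y -> y) -> y) | x)) & z))) = min(0.47, 0.21) = 0.21
  Łukasiewicz value = 0.21
Difference: 0.15 − 0.21 = -0.06

-0.06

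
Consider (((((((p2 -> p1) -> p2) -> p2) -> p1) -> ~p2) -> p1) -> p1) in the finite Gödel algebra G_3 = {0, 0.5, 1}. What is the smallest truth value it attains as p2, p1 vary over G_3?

0.50

The minimum is attained at p2 = 0.5, p1 = 0.5:
  (p2 -> p1): 0.5 ≤ 0.5, so result = 1
  ((p2 -> p1) -> p2): 1 > 0.5, so result = 0.5
  (((p2 -> p1) -> p2) -> p2): 0.5 ≤ 0.5, so result = 1
  ((((p2 -> p1) -> p2) -> p2) -> p1): 1 > 0.5, so result = 0.5
  ~p2: Gödel ¬ of 0.5 = 0 (operand ≠ 0)
  (((((p2 -> p1) -> p2) -> p2) -> p1) -> ~p2): 0.5 > 0, so result = 0
  ((((((p2 -> p1) -> p2) -> p2) -> p1) -> ~p2) -> p1): 0 ≤ 0.5, so result = 1
  (((((((p2 -> p1) -> p2) -> p2) -> p1) -> ~p2) -> p1) -> p1): 1 > 0.5, so result = 0.5
Checking all 9 assignments confirms none give a value below 0.50.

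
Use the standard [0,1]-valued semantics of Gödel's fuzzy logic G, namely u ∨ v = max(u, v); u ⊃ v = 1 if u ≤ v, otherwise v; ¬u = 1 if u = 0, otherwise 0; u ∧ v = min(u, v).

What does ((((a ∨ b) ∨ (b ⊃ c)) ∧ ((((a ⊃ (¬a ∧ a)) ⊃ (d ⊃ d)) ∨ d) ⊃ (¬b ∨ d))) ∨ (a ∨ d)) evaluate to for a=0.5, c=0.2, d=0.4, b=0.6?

0.50

(a ∨ b) = max(0.5, 0.6) = 0.6
(b ⊃ c): 0.6 > 0.2, so result = 0.2
((a ∨ b) ∨ (b ⊃ c)) = max(0.6, 0.2) = 0.6
¬a: Gödel ¬ of 0.5 = 0 (operand ≠ 0)
(¬a ∧ a) = min(0, 0.5) = 0
(a ⊃ (¬a ∧ a)): 0.5 > 0, so result = 0
(d ⊃ d): 0.4 ≤ 0.4, so result = 1
((a ⊃ (¬a ∧ a)) ⊃ (d ⊃ d)): 0 ≤ 1, so result = 1
(((a ⊃ (¬a ∧ a)) ⊃ (d ⊃ d)) ∨ d) = max(1, 0.4) = 1
¬b: Gödel ¬ of 0.6 = 0 (operand ≠ 0)
(¬b ∨ d) = max(0, 0.4) = 0.4
((((a ⊃ (¬a ∧ a)) ⊃ (d ⊃ d)) ∨ d) ⊃ (¬b ∨ d)): 1 > 0.4, so result = 0.4
(((a ∨ b) ∨ (b ⊃ c)) ∧ ((((a ⊃ (¬a ∧ a)) ⊃ (d ⊃ d)) ∨ d) ⊃ (¬b ∨ d))) = min(0.6, 0.4) = 0.4
(a ∨ d) = max(0.5, 0.4) = 0.5
((((a ∨ b) ∨ (b ⊃ c)) ∧ ((((a ⊃ (¬a ∧ a)) ⊃ (d ⊃ d)) ∨ d) ⊃ (¬b ∨ d))) ∨ (a ∨ d)) = max(0.4, 0.5) = 0.5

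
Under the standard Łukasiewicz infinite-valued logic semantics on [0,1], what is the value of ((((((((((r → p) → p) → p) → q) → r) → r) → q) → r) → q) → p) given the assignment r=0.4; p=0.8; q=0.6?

0.80

(r → p): min(1, 1 − 0.4 + 0.8) = 1
((r → p) → p): min(1, 1 − 1 + 0.8) = 0.8
(((r → p) → p) → p): min(1, 1 − 0.8 + 0.8) = 1
((((r → p) → p) → p) → q): min(1, 1 − 1 + 0.6) = 0.6
(((((r → p) → p) → p) → q) → r): min(1, 1 − 0.6 + 0.4) = 0.8
((((((r → p) → p) → p) → q) → r) → r): min(1, 1 − 0.8 + 0.4) = 0.6
(((((((r → p) → p) → p) → q) → r) → r) → q): min(1, 1 − 0.6 + 0.6) = 1
((((((((r → p) → p) → p) → q) → r) → r) → q) → r): min(1, 1 − 1 + 0.4) = 0.4
(((((((((r → p) → p) → p) → q) → r) → r) → q) → r) → q): min(1, 1 − 0.4 + 0.6) = 1
((((((((((r → p) → p) → p) → q) → r) → r) → q) → r) → q) → p): min(1, 1 − 1 + 0.8) = 0.8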